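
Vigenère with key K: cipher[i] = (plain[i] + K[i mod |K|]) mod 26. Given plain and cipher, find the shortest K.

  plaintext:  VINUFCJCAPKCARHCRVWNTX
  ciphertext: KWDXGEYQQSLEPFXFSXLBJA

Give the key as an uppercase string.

POQDBC

  i= 0: K-V = 15 → P
  i= 1: W-I = 14 → O
  i= 2: D-N = 16 → Q
  i= 3: X-U =  3 → D
  i= 4: G-F =  1 → B
  i= 5: E-C =  2 → C
  i= 6: Y-J = 15 → P
  i= 7: Q-C = 14 → O
  i= 8: Q-A = 16 → Q
  i= 9: S-P =  3 → D
  i=10: L-K =  1 → B
  i=11: E-C =  2 → C
  i=12: P-A = 15 → P
  i=13: F-R = 14 → O
  i=14: X-H = 16 → Q
  i=15: F-C =  3 → D
  i=16: S-R =  1 → B
  i=17: X-V =  2 → C
  i=18: L-W = 15 → P
  i=19: B-N = 14 → O
  i=20: J-T = 16 → Q
  i=21: A-X =  3 → D
  shifts repeat with period 6: POQDBC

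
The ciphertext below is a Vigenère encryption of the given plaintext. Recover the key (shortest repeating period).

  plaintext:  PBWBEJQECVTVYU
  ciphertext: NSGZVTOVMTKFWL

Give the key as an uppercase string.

YRK

  i= 0: N-P = 24 → Y
  i= 1: S-B = 17 → R
  i= 2: G-W = 10 → K
  i= 3: Z-B = 24 → Y
  i= 4: V-E = 17 → R
  i= 5: T-J = 10 → K
  i= 6: O-Q = 24 → Y
  i= 7: V-E = 17 → R
  i= 8: M-C = 10 → K
  i= 9: T-V = 24 → Y
  i=10: K-T = 17 → R
  i=11: F-V = 10 → K
  i=12: W-Y = 24 → Y
  i=13: L-U = 17 → R
  shifts repeat with period 3: YRK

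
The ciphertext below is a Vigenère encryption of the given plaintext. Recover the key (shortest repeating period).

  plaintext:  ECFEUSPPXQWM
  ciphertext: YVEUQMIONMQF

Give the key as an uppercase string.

UTZQW

  i= 0: Y-E = 20 → U
  i= 1: V-C = 19 → T
  i= 2: E-F = 25 → Z
  i= 3: U-E = 16 → Q
  i= 4: Q-U = 22 → W
  i= 5: M-S = 20 → U
  i= 6: I-P = 19 → T
  i= 7: O-P = 25 → Z
  i= 8: N-X = 16 → Q
  i= 9: M-Q = 22 → W
  i=10: Q-W = 20 → U
  i=11: F-M = 19 → T
  shifts repeat with period 5: UTZQW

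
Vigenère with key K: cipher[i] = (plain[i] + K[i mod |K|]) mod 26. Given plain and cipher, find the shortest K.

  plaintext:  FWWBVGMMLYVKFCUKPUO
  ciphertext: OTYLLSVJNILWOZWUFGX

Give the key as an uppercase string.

JXCKQM

  i= 0: O-F =  9 → J
  i= 1: T-W = 23 → X
  i= 2: Y-W =  2 → C
  i= 3: L-B = 10 → K
  i= 4: L-V = 16 → Q
  i= 5: S-G = 12 → M
  i= 6: V-M =  9 → J
  i= 7: J-M = 23 → X
  i= 8: N-L =  2 → C
  i= 9: I-Y = 10 → K
  i=10: L-V = 16 → Q
  i=11: W-K = 12 → M
  i=12: O-F =  9 → J
  i=13: Z-C = 23 → X
  i=14: W-U =  2 → C
  i=15: U-K = 10 → K
  i=16: F-P = 16 → Q
  i=17: G-U = 12 → M
  i=18: X-O =  9 → J
  shifts repeat with period 6: JXCKQM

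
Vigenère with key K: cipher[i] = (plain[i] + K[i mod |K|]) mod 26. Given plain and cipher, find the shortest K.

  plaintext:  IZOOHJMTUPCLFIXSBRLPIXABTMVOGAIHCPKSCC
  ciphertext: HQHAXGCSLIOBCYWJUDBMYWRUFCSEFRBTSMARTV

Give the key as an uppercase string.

ZRTMQXQ

  i= 0: H-I = 25 → Z
  i= 1: Q-Z = 17 → R
  i= 2: H-O = 19 → T
  i= 3: A-O = 12 → M
  i= 4: X-H = 16 → Q
  i= 5: G-J = 23 → X
  i= 6: C-M = 16 → Q
  i= 7: S-T = 25 → Z
  i= 8: L-U = 17 → R
  i= 9: I-P = 19 → T
  i=10: O-C = 12 → M
  i=11: B-L = 16 → Q
  i=12: C-F = 23 → X
  i=13: Y-I = 16 → Q
  i=14: W-X = 25 → Z
  i=15: J-S = 17 → R
  i=16: U-B = 19 → T
  i=17: D-R = 12 → M
  i=18: B-L = 16 → Q
  i=19: M-P = 23 → X
  i=20: Y-I = 16 → Q
  i=21: W-X = 25 → Z
  i=22: R-A = 17 → R
  i=23: U-B = 19 → T
  i=24: F-T = 12 → M
  i=25: C-M = 16 → Q
  i=26: S-V = 23 → X
  i=27: E-O = 16 → Q
  i=28: F-G = 25 → Z
  i=29: R-A = 17 → R
  i=30: B-I = 19 → T
  i=31: T-H = 12 → M
  i=32: S-C = 16 → Q
  i=33: M-P = 23 → X
  i=34: A-K = 16 → Q
  i=35: R-S = 25 → Z
  i=36: T-C = 17 → R
  i=37: V-C = 19 → T
  shifts repeat with period 7: ZRTMQXQ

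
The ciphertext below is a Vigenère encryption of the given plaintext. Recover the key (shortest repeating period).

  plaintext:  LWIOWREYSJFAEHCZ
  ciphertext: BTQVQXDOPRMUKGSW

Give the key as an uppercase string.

QXIHUGZ

  i= 0: B-L = 16 → Q
  i= 1: T-W = 23 → X
  i= 2: Q-I =  8 → I
  i= 3: V-O =  7 → H
  i= 4: Q-W = 20 → U
  i= 5: X-R =  6 → G
  i= 6: D-E = 25 → Z
  i= 7: O-Y = 16 → Q
  i= 8: P-S = 23 → X
  i= 9: R-J =  8 → I
  i=10: M-F =  7 → H
  i=11: U-A = 20 → U
  i=12: K-E =  6 → G
  i=13: G-H = 25 → Z
  i=14: S-C = 16 → Q
  i=15: W-Z = 23 → X
  shifts repeat with period 7: QXIHUGZ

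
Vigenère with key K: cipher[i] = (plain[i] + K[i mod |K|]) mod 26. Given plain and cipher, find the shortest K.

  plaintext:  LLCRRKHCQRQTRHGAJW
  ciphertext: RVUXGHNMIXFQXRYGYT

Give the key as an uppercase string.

GKSGPX

  i= 0: R-L =  6 → G
  i= 1: V-L = 10 → K
  i= 2: U-C = 18 → S
  i= 3: X-R =  6 → G
  i= 4: G-R = 15 → P
  i= 5: H-K = 23 → X
  i= 6: N-H =  6 → G
  i= 7: M-C = 10 → K
  i= 8: I-Q = 18 → S
  i= 9: X-R =  6 → G
  i=10: F-Q = 15 → P
  i=11: Q-T = 23 → X
  i=12: X-R =  6 → G
  i=13: R-H = 10 → K
  i=14: Y-G = 18 → S
  i=15: G-A =  6 → G
  i=16: Y-J = 15 → P
  i=17: T-W = 23 → X
  shifts repeat with period 6: GKSGPX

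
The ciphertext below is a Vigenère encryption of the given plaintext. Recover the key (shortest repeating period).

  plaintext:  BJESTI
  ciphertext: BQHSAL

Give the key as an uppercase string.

AHD

  i= 0: B-B =  0 → A
  i= 1: Q-J =  7 → H
  i= 2: H-E =  3 → D
  i= 3: S-S =  0 → A
  i= 4: A-T =  7 → H
  i= 5: L-I =  3 → D
  shifts repeat with period 3: AHD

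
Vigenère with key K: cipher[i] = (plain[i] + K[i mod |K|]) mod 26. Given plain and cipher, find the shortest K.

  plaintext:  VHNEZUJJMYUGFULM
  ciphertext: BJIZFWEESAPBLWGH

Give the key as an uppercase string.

GCVV

  i= 0: B-V =  6 → G
  i= 1: J-H =  2 → C
  i= 2: I-N = 21 → V
  i= 3: Z-E = 21 → V
  i= 4: F-Z =  6 → G
  i= 5: W-U =  2 → C
  i= 6: E-J = 21 → V
  i= 7: E-J = 21 → V
  i= 8: S-M =  6 → G
  i= 9: A-Y =  2 → C
  i=10: P-U = 21 → V
  i=11: B-G = 21 → V
  i=12: L-F =  6 → G
  i=13: W-U =  2 → C
  i=14: G-L = 21 → V
  i=15: H-M = 21 → V
  shifts repeat with period 4: GCVV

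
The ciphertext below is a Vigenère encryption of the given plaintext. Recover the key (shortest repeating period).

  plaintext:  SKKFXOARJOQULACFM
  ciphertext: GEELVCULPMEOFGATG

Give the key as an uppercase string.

  i= 0: G-S = 14 → O
  i= 1: E-K = 20 → U
  i= 2: E-K = 20 → U
  i= 3: L-F =  6 → G
  i= 4: V-X = 24 → Y
  i= 5: C-O = 14 → O
  i= 6: U-A = 20 → U
  i= 7: L-R = 20 → U
  i= 8: P-J =  6 → G
  i= 9: M-O = 24 → Y
  i=10: E-Q = 14 → O
  i=11: O-U = 20 → U
  i=12: F-L = 20 → U
  i=13: G-A =  6 → G
  i=14: A-C = 24 → Y
  i=15: T-F = 14 → O
  i=16: G-M = 20 → U
  shifts repeat with period 5: OUUGY

OUUGY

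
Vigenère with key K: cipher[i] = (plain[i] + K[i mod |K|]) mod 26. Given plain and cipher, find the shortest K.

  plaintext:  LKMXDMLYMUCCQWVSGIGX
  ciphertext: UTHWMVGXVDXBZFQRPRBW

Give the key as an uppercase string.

JJVZ

  i= 0: U-L =  9 → J
  i= 1: T-K =  9 → J
  i= 2: H-M = 21 → V
  i= 3: W-X = 25 → Z
  i= 4: M-D =  9 → J
  i= 5: V-M =  9 → J
  i= 6: G-L = 21 → V
  i= 7: X-Y = 25 → Z
  i= 8: V-M =  9 → J
  i= 9: D-U =  9 → J
  i=10: X-C = 21 → V
  i=11: B-C = 25 → Z
  i=12: Z-Q =  9 → J
  i=13: F-W =  9 → J
  i=14: Q-V = 21 → V
  i=15: R-S = 25 → Z
  i=16: P-G =  9 → J
  i=17: R-I =  9 → J
  i=18: B-G = 21 → V
  i=19: W-X = 25 → Z
  shifts repeat with period 4: JJVZ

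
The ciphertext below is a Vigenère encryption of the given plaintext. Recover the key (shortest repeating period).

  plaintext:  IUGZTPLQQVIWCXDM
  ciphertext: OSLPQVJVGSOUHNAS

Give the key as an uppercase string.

  i= 0: O-I =  6 → G
  i= 1: S-U = 24 → Y
  i= 2: L-G =  5 → F
  i= 3: P-Z = 16 → Q
  i= 4: Q-T = 23 → X
  i= 5: V-P =  6 → G
  i= 6: J-L = 24 → Y
  i= 7: V-Q =  5 → F
  i= 8: G-Q = 16 → Q
  i= 9: S-V = 23 → X
  i=10: O-I =  6 → G
  i=11: U-W = 24 → Y
  i=12: H-C =  5 → F
  i=13: N-X = 16 → Q
  i=14: A-D = 23 → X
  i=15: S-M =  6 → G
  shifts repeat with period 5: GYFQX

GYFQX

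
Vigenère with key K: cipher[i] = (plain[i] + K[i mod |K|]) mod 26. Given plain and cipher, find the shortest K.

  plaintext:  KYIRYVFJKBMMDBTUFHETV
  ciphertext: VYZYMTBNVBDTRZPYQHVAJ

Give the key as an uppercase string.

  i= 0: V-K = 11 → L
  i= 1: Y-Y =  0 → A
  i= 2: Z-I = 17 → R
  i= 3: Y-R =  7 → H
  i= 4: M-Y = 14 → O
  i= 5: T-V = 24 → Y
  i= 6: B-F = 22 → W
  i= 7: N-J =  4 → E
  i= 8: V-K = 11 → L
  i= 9: B-B =  0 → A
  i=10: D-M = 17 → R
  i=11: T-M =  7 → H
  i=12: R-D = 14 → O
  i=13: Z-B = 24 → Y
  i=14: P-T = 22 → W
  i=15: Y-U =  4 → E
  i=16: Q-F = 11 → L
  i=17: H-H =  0 → A
  i=18: V-E = 17 → R
  i=19: A-T =  7 → H
  i=20: J-V = 14 → O
  shifts repeat with period 8: LARHOYWE

LARHOYWE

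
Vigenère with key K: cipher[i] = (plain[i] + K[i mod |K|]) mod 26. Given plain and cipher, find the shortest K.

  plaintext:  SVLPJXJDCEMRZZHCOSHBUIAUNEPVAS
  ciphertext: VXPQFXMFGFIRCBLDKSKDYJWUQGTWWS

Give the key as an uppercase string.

DCEBWA

  i= 0: V-S =  3 → D
  i= 1: X-V =  2 → C
  i= 2: P-L =  4 → E
  i= 3: Q-P =  1 → B
  i= 4: F-J = 22 → W
  i= 5: X-X =  0 → A
  i= 6: M-J =  3 → D
  i= 7: F-D =  2 → C
  i= 8: G-C =  4 → E
  i= 9: F-E =  1 → B
  i=10: I-M = 22 → W
  i=11: R-R =  0 → A
  i=12: C-Z =  3 → D
  i=13: B-Z =  2 → C
  i=14: L-H =  4 → E
  i=15: D-C =  1 → B
  i=16: K-O = 22 → W
  i=17: S-S =  0 → A
  i=18: K-H =  3 → D
  i=19: D-B =  2 → C
  i=20: Y-U =  4 → E
  i=21: J-I =  1 → B
  i=22: W-A = 22 → W
  i=23: U-U =  0 → A
  i=24: Q-N =  3 → D
  i=25: G-E =  2 → C
  i=26: T-P =  4 → E
  i=27: W-V =  1 → B
  i=28: W-A = 22 → W
  i=29: S-S =  0 → A
  shifts repeat with period 6: DCEBWA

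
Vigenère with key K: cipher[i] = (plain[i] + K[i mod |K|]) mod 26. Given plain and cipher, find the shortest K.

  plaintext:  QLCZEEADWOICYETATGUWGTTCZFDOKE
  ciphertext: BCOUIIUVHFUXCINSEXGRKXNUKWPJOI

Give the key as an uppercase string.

LRMVEEUS

  i= 0: B-Q = 11 → L
  i= 1: C-L = 17 → R
  i= 2: O-C = 12 → M
  i= 3: U-Z = 21 → V
  i= 4: I-E =  4 → E
  i= 5: I-E =  4 → E
  i= 6: U-A = 20 → U
  i= 7: V-D = 18 → S
  i= 8: H-W = 11 → L
  i= 9: F-O = 17 → R
  i=10: U-I = 12 → M
  i=11: X-C = 21 → V
  i=12: C-Y =  4 → E
  i=13: I-E =  4 → E
  i=14: N-T = 20 → U
  i=15: S-A = 18 → S
  i=16: E-T = 11 → L
  i=17: X-G = 17 → R
  i=18: G-U = 12 → M
  i=19: R-W = 21 → V
  i=20: K-G =  4 → E
  i=21: X-T =  4 → E
  i=22: N-T = 20 → U
  i=23: U-C = 18 → S
  i=24: K-Z = 11 → L
  i=25: W-F = 17 → R
  i=26: P-D = 12 → M
  i=27: J-O = 21 → V
  i=28: O-K =  4 → E
  i=29: I-E =  4 → E
  shifts repeat with period 8: LRMVEEUS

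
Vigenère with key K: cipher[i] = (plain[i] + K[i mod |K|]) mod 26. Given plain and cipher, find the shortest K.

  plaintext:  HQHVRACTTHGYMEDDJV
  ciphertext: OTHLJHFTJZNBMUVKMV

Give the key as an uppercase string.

  i= 0: O-H =  7 → H
  i= 1: T-Q =  3 → D
  i= 2: H-H =  0 → A
  i= 3: L-V = 16 → Q
  i= 4: J-R = 18 → S
  i= 5: H-A =  7 → H
  i= 6: F-C =  3 → D
  i= 7: T-T =  0 → A
  i= 8: J-T = 16 → Q
  i= 9: Z-H = 18 → S
  i=10: N-G =  7 → H
  i=11: B-Y =  3 → D
  i=12: M-M =  0 → A
  i=13: U-E = 16 → Q
  i=14: V-D = 18 → S
  i=15: K-D =  7 → H
  i=16: M-J =  3 → D
  i=17: V-V =  0 → A
  shifts repeat with period 5: HDAQS

HDAQS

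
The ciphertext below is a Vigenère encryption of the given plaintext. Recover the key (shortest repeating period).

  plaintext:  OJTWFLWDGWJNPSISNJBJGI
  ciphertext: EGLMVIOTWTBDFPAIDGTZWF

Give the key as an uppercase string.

QXSQ

  i= 0: E-O = 16 → Q
  i= 1: G-J = 23 → X
  i= 2: L-T = 18 → S
  i= 3: M-W = 16 → Q
  i= 4: V-F = 16 → Q
  i= 5: I-L = 23 → X
  i= 6: O-W = 18 → S
  i= 7: T-D = 16 → Q
  i= 8: W-G = 16 → Q
  i= 9: T-W = 23 → X
  i=10: B-J = 18 → S
  i=11: D-N = 16 → Q
  i=12: F-P = 16 → Q
  i=13: P-S = 23 → X
  i=14: A-I = 18 → S
  i=15: I-S = 16 → Q
  i=16: D-N = 16 → Q
  i=17: G-J = 23 → X
  i=18: T-B = 18 → S
  i=19: Z-J = 16 → Q
  i=20: W-G = 16 → Q
  i=21: F-I = 23 → X
  shifts repeat with period 4: QXSQ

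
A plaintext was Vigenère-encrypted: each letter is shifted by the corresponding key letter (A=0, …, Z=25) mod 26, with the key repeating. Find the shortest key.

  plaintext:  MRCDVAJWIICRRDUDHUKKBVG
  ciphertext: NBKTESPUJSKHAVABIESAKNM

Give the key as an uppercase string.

BKIQJSGY

  i= 0: N-M =  1 → B
  i= 1: B-R = 10 → K
  i= 2: K-C =  8 → I
  i= 3: T-D = 16 → Q
  i= 4: E-V =  9 → J
  i= 5: S-A = 18 → S
  i= 6: P-J =  6 → G
  i= 7: U-W = 24 → Y
  i= 8: J-I =  1 → B
  i= 9: S-I = 10 → K
  i=10: K-C =  8 → I
  i=11: H-R = 16 → Q
  i=12: A-R =  9 → J
  i=13: V-D = 18 → S
  i=14: A-U =  6 → G
  i=15: B-D = 24 → Y
  i=16: I-H =  1 → B
  i=17: E-U = 10 → K
  i=18: S-K =  8 → I
  i=19: A-K = 16 → Q
  i=20: K-B =  9 → J
  i=21: N-V = 18 → S
  i=22: M-G =  6 → G
  shifts repeat with period 8: BKIQJSGY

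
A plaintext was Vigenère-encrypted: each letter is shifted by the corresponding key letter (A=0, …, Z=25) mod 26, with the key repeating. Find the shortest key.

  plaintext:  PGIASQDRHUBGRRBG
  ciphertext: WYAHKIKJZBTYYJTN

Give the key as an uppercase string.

  i= 0: W-P =  7 → H
  i= 1: Y-G = 18 → S
  i= 2: A-I = 18 → S
  i= 3: H-A =  7 → H
  i= 4: K-S = 18 → S
  i= 5: I-Q = 18 → S
  i= 6: K-D =  7 → H
  i= 7: J-R = 18 → S
  i= 8: Z-H = 18 → S
  i= 9: B-U =  7 → H
  i=10: T-B = 18 → S
  i=11: Y-G = 18 → S
  i=12: Y-R =  7 → H
  i=13: J-R = 18 → S
  i=14: T-B = 18 → S
  i=15: N-G =  7 → H
  shifts repeat with period 3: HSS

HSS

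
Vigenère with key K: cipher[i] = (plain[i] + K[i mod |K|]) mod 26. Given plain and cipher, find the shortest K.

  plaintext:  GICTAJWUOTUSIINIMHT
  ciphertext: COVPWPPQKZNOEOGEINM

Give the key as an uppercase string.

  i= 0: C-G = 22 → W
  i= 1: O-I =  6 → G
  i= 2: V-C = 19 → T
  i= 3: P-T = 22 → W
  i= 4: W-A = 22 → W
  i= 5: P-J =  6 → G
  i= 6: P-W = 19 → T
  i= 7: Q-U = 22 → W
  i= 8: K-O = 22 → W
  i= 9: Z-T =  6 → G
  i=10: N-U = 19 → T
  i=11: O-S = 22 → W
  i=12: E-I = 22 → W
  i=13: O-I =  6 → G
  i=14: G-N = 19 → T
  i=15: E-I = 22 → W
  i=16: I-M = 22 → W
  i=17: N-H =  6 → G
  i=18: M-T = 19 → T
  shifts repeat with period 4: WGTW

WGTW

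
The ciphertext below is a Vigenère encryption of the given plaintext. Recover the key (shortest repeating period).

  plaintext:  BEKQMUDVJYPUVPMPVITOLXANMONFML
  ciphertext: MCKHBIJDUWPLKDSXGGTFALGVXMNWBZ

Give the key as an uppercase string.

  i= 0: M-B = 11 → L
  i= 1: C-E = 24 → Y
  i= 2: K-K =  0 → A
  i= 3: H-Q = 17 → R
  i= 4: B-M = 15 → P
  i= 5: I-U = 14 → O
  i= 6: J-D =  6 → G
  i= 7: D-V =  8 → I
  i= 8: U-J = 11 → L
  i= 9: W-Y = 24 → Y
  i=10: P-P =  0 → A
  i=11: L-U = 17 → R
  i=12: K-V = 15 → P
  i=13: D-P = 14 → O
  i=14: S-M =  6 → G
  i=15: X-P =  8 → I
  i=16: G-V = 11 → L
  i=17: G-I = 24 → Y
  i=18: T-T =  0 → A
  i=19: F-O = 17 → R
  i=20: A-L = 15 → P
  i=21: L-X = 14 → O
  i=22: G-A =  6 → G
  i=23: V-N =  8 → I
  i=24: X-M = 11 → L
  i=25: M-O = 24 → Y
  i=26: N-N =  0 → A
  i=27: W-F = 17 → R
  i=28: B-M = 15 → P
  i=29: Z-L = 14 → O
  shifts repeat with period 8: LYARPOGI

LYARPOGI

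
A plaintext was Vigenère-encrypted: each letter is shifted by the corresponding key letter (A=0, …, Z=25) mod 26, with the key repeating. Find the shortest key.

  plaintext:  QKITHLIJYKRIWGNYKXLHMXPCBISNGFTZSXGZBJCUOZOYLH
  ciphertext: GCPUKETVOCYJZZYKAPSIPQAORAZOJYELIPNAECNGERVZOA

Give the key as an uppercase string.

  i= 0: G-Q = 16 → Q
  i= 1: C-K = 18 → S
  i= 2: P-I =  7 → H
  i= 3: U-T =  1 → B
  i= 4: K-H =  3 → D
  i= 5: E-L = 19 → T
  i= 6: T-I = 11 → L
  i= 7: V-J = 12 → M
  i= 8: O-Y = 16 → Q
  i= 9: C-K = 18 → S
  i=10: Y-R =  7 → H
  i=11: J-I =  1 → B
  i=12: Z-W =  3 → D
  i=13: Z-G = 19 → T
  i=14: Y-N = 11 → L
  i=15: K-Y = 12 → M
  i=16: A-K = 16 → Q
  i=17: P-X = 18 → S
  i=18: S-L =  7 → H
  i=19: I-H =  1 → B
  i=20: P-M =  3 → D
  i=21: Q-X = 19 → T
  i=22: A-P = 11 → L
  i=23: O-C = 12 → M
  i=24: R-B = 16 → Q
  i=25: A-I = 18 → S
  i=26: Z-S =  7 → H
  i=27: O-N =  1 → B
  i=28: J-G =  3 → D
  i=29: Y-F = 19 → T
  i=30: E-T = 11 → L
  i=31: L-Z = 12 → M
  i=32: I-S = 16 → Q
  i=33: P-X = 18 → S
  i=34: N-G =  7 → H
  i=35: A-Z =  1 → B
  i=36: E-B =  3 → D
  i=37: C-J = 19 → T
  i=38: N-C = 11 → L
  i=39: G-U = 12 → M
  i=40: E-O = 16 → Q
  i=41: R-Z = 18 → S
  i=42: V-O =  7 → H
  i=43: Z-Y =  1 → B
  i=44: O-L =  3 → D
  i=45: A-H = 19 → T
  shifts repeat with period 8: QSHBDTLM

QSHBDTLM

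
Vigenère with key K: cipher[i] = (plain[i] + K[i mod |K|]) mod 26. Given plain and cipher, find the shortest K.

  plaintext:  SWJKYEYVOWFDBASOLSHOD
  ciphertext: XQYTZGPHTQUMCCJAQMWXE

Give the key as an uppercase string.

FUPJBCRM

  i= 0: X-S =  5 → F
  i= 1: Q-W = 20 → U
  i= 2: Y-J = 15 → P
  i= 3: T-K =  9 → J
  i= 4: Z-Y =  1 → B
  i= 5: G-E =  2 → C
  i= 6: P-Y = 17 → R
  i= 7: H-V = 12 → M
  i= 8: T-O =  5 → F
  i= 9: Q-W = 20 → U
  i=10: U-F = 15 → P
  i=11: M-D =  9 → J
  i=12: C-B =  1 → B
  i=13: C-A =  2 → C
  i=14: J-S = 17 → R
  i=15: A-O = 12 → M
  i=16: Q-L =  5 → F
  i=17: M-S = 20 → U
  i=18: W-H = 15 → P
  i=19: X-O =  9 → J
  i=20: E-D =  1 → B
  shifts repeat with period 8: FUPJBCRM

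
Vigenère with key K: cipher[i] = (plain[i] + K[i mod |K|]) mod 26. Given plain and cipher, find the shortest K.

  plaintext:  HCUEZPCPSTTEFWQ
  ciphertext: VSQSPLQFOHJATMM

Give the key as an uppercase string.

  i= 0: V-H = 14 → O
  i= 1: S-C = 16 → Q
  i= 2: Q-U = 22 → W
  i= 3: S-E = 14 → O
  i= 4: P-Z = 16 → Q
  i= 5: L-P = 22 → W
  i= 6: Q-C = 14 → O
  i= 7: F-P = 16 → Q
  i= 8: O-S = 22 → W
  i= 9: H-T = 14 → O
  i=10: J-T = 16 → Q
  i=11: A-E = 22 → W
  i=12: T-F = 14 → O
  i=13: M-W = 16 → Q
  i=14: M-Q = 22 → W
  shifts repeat with period 3: OQW

OQW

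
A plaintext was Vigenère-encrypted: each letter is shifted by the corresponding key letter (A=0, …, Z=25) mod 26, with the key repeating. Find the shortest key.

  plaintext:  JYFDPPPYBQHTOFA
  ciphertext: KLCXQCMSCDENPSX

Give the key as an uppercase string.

BNXU

  i= 0: K-J =  1 → B
  i= 1: L-Y = 13 → N
  i= 2: C-F = 23 → X
  i= 3: X-D = 20 → U
  i= 4: Q-P =  1 → B
  i= 5: C-P = 13 → N
  i= 6: M-P = 23 → X
  i= 7: S-Y = 20 → U
  i= 8: C-B =  1 → B
  i= 9: D-Q = 13 → N
  i=10: E-H = 23 → X
  i=11: N-T = 20 → U
  i=12: P-O =  1 → B
  i=13: S-F = 13 → N
  i=14: X-A = 23 → X
  shifts repeat with period 4: BNXU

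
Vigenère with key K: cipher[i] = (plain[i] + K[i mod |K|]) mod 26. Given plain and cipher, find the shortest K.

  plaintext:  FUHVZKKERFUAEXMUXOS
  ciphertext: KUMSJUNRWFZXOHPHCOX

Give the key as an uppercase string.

  i= 0: K-F =  5 → F
  i= 1: U-U =  0 → A
  i= 2: M-H =  5 → F
  i= 3: S-V = 23 → X
  i= 4: J-Z = 10 → K
  i= 5: U-K = 10 → K
  i= 6: N-K =  3 → D
  i= 7: R-E = 13 → N
  i= 8: W-R =  5 → F
  i= 9: F-F =  0 → A
  i=10: Z-U =  5 → F
  i=11: X-A = 23 → X
  i=12: O-E = 10 → K
  i=13: H-X = 10 → K
  i=14: P-M =  3 → D
  i=15: H-U = 13 → N
  i=16: C-X =  5 → F
  i=17: O-O =  0 → A
  i=18: X-S =  5 → F
  shifts repeat with period 8: FAFXKKDN

FAFXKKDN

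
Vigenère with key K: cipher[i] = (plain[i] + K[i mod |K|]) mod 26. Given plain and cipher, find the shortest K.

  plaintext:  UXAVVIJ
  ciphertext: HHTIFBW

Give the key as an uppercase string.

NKT

  i= 0: H-U = 13 → N
  i= 1: H-X = 10 → K
  i= 2: T-A = 19 → T
  i= 3: I-V = 13 → N
  i= 4: F-V = 10 → K
  i= 5: B-I = 19 → T
  i= 6: W-J = 13 → N
  shifts repeat with period 3: NKT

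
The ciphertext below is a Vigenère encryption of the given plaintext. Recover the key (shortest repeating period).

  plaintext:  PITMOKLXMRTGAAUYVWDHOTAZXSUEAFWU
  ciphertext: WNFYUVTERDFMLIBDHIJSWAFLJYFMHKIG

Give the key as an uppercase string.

  i= 0: W-P =  7 → H
  i= 1: N-I =  5 → F
  i= 2: F-T = 12 → M
  i= 3: Y-M = 12 → M
  i= 4: U-O =  6 → G
  i= 5: V-K = 11 → L
  i= 6: T-L =  8 → I
  i= 7: E-X =  7 → H
  i= 8: R-M =  5 → F
  i= 9: D-R = 12 → M
  i=10: F-T = 12 → M
  i=11: M-G =  6 → G
  i=12: L-A = 11 → L
  i=13: I-A =  8 → I
  i=14: B-U =  7 → H
  i=15: D-Y =  5 → F
  i=16: H-V = 12 → M
  i=17: I-W = 12 → M
  i=18: J-D =  6 → G
  i=19: S-H = 11 → L
  i=20: W-O =  8 → I
  i=21: A-T =  7 → H
  i=22: F-A =  5 → F
  i=23: L-Z = 12 → M
  i=24: J-X = 12 → M
  i=25: Y-S =  6 → G
  i=26: F-U = 11 → L
  i=27: M-E =  8 → I
  i=28: H-A =  7 → H
  i=29: K-F =  5 → F
  i=30: I-W = 12 → M
  i=31: G-U = 12 → M
  shifts repeat with period 7: HFMMGLI

HFMMGLI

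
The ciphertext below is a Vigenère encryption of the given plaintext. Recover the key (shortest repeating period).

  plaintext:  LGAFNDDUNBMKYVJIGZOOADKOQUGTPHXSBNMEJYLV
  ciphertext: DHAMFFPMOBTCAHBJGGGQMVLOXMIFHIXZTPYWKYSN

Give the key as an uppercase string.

  i= 0: D-L = 18 → S
  i= 1: H-G =  1 → B
  i= 2: A-A =  0 → A
  i= 3: M-F =  7 → H
  i= 4: F-N = 18 → S
  i= 5: F-D =  2 → C
  i= 6: P-D = 12 → M
  i= 7: M-U = 18 → S
  i= 8: O-N =  1 → B
  i= 9: B-B =  0 → A
  i=10: T-M =  7 → H
  i=11: C-K = 18 → S
  i=12: A-Y =  2 → C
  i=13: H-V = 12 → M
  i=14: B-J = 18 → S
  i=15: J-I =  1 → B
  i=16: G-G =  0 → A
  i=17: G-Z =  7 → H
  i=18: G-O = 18 → S
  i=19: Q-O =  2 → C
  i=20: M-A = 12 → M
  i=21: V-D = 18 → S
  i=22: L-K =  1 → B
  i=23: O-O =  0 → A
  i=24: X-Q =  7 → H
  i=25: M-U = 18 → S
  i=26: I-G =  2 → C
  i=27: F-T = 12 → M
  i=28: H-P = 18 → S
  i=29: I-H =  1 → B
  i=30: X-X =  0 → A
  i=31: Z-S =  7 → H
  i=32: T-B = 18 → S
  i=33: P-N =  2 → C
  i=34: Y-M = 12 → M
  i=35: W-E = 18 → S
  i=36: K-J =  1 → B
  i=37: Y-Y =  0 → A
  i=38: S-L =  7 → H
  i=39: N-V = 18 → S
  shifts repeat with period 7: SBAHSCM

SBAHSCM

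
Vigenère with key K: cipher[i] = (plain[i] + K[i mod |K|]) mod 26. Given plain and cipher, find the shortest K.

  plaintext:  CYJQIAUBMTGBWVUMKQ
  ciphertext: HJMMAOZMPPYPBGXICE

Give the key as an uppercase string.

FLDWSO

  i= 0: H-C =  5 → F
  i= 1: J-Y = 11 → L
  i= 2: M-J =  3 → D
  i= 3: M-Q = 22 → W
  i= 4: A-I = 18 → S
  i= 5: O-A = 14 → O
  i= 6: Z-U =  5 → F
  i= 7: M-B = 11 → L
  i= 8: P-M =  3 → D
  i= 9: P-T = 22 → W
  i=10: Y-G = 18 → S
  i=11: P-B = 14 → O
  i=12: B-W =  5 → F
  i=13: G-V = 11 → L
  i=14: X-U =  3 → D
  i=15: I-M = 22 → W
  i=16: C-K = 18 → S
  i=17: E-Q = 14 → O
  shifts repeat with period 6: FLDWSO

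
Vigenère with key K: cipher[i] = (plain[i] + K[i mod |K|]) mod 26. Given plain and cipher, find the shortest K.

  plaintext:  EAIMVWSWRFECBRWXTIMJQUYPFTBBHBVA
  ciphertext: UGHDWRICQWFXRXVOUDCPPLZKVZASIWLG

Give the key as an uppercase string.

  i= 0: U-E = 16 → Q
  i= 1: G-A =  6 → G
  i= 2: H-I = 25 → Z
  i= 3: D-M = 17 → R
  i= 4: W-V =  1 → B
  i= 5: R-W = 21 → V
  i= 6: I-S = 16 → Q
  i= 7: C-W =  6 → G
  i= 8: Q-R = 25 → Z
  i= 9: W-F = 17 → R
  i=10: F-E =  1 → B
  i=11: X-C = 21 → V
  i=12: R-B = 16 → Q
  i=13: X-R =  6 → G
  i=14: V-W = 25 → Z
  i=15: O-X = 17 → R
  i=16: U-T =  1 → B
  i=17: D-I = 21 → V
  i=18: C-M = 16 → Q
  i=19: P-J =  6 → G
  i=20: P-Q = 25 → Z
  i=21: L-U = 17 → R
  i=22: Z-Y =  1 → B
  i=23: K-P = 21 → V
  i=24: V-F = 16 → Q
  i=25: Z-T =  6 → G
  i=26: A-B = 25 → Z
  i=27: S-B = 17 → R
  i=28: I-H =  1 → B
  i=29: W-B = 21 → V
  i=30: L-V = 16 → Q
  i=31: G-A =  6 → G
  shifts repeat with period 6: QGZRBV

QGZRBV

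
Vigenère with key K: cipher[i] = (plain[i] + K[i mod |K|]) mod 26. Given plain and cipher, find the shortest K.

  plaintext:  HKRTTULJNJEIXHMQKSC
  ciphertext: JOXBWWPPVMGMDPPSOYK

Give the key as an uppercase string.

  i= 0: J-H =  2 → C
  i= 1: O-K =  4 → E
  i= 2: X-R =  6 → G
  i= 3: B-T =  8 → I
  i= 4: W-T =  3 → D
  i= 5: W-U =  2 → C
  i= 6: P-L =  4 → E
  i= 7: P-J =  6 → G
  i= 8: V-N =  8 → I
  i= 9: M-J =  3 → D
  i=10: G-E =  2 → C
  i=11: M-I =  4 → E
  i=12: D-X =  6 → G
  i=13: P-H =  8 → I
  i=14: P-M =  3 → D
  i=15: S-Q =  2 → C
  i=16: O-K =  4 → E
  i=17: Y-S =  6 → G
  i=18: K-C =  8 → I
  shifts repeat with period 5: CEGID

CEGID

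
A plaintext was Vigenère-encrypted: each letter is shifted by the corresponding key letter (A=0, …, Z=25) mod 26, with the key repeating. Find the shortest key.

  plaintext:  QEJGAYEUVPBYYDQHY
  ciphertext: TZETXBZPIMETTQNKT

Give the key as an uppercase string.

  i= 0: T-Q =  3 → D
  i= 1: Z-E = 21 → V
  i= 2: E-J = 21 → V
  i= 3: T-G = 13 → N
  i= 4: X-A = 23 → X
  i= 5: B-Y =  3 → D
  i= 6: Z-E = 21 → V
  i= 7: P-U = 21 → V
  i= 8: I-V = 13 → N
  i= 9: M-P = 23 → X
  i=10: E-B =  3 → D
  i=11: T-Y = 21 → V
  i=12: T-Y = 21 → V
  i=13: Q-D = 13 → N
  i=14: N-Q = 23 → X
  i=15: K-H =  3 → D
  i=16: T-Y = 21 → V
  shifts repeat with period 5: DVVNX

DVVNX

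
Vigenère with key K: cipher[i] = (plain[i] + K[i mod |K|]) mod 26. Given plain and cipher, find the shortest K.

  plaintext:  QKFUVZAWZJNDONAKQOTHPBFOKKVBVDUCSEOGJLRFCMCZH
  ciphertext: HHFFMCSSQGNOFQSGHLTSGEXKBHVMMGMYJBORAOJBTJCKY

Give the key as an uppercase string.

  i= 0: H-Q = 17 → R
  i= 1: H-K = 23 → X
  i= 2: F-F =  0 → A
  i= 3: F-U = 11 → L
  i= 4: M-V = 17 → R
  i= 5: C-Z =  3 → D
  i= 6: S-A = 18 → S
  i= 7: S-W = 22 → W
  i= 8: Q-Z = 17 → R
  i= 9: G-J = 23 → X
  i=10: N-N =  0 → A
  i=11: O-D = 11 → L
  i=12: F-O = 17 → R
  i=13: Q-N =  3 → D
  i=14: S-A = 18 → S
  i=15: G-K = 22 → W
  i=16: H-Q = 17 → R
  i=17: L-O = 23 → X
  i=18: T-T =  0 → A
  i=19: S-H = 11 → L
  i=20: G-P = 17 → R
  i=21: E-B =  3 → D
  i=22: X-F = 18 → S
  i=23: K-O = 22 → W
  i=24: B-K = 17 → R
  i=25: H-K = 23 → X
  i=26: V-V =  0 → A
  i=27: M-B = 11 → L
  i=28: M-V = 17 → R
  i=29: G-D =  3 → D
  i=30: M-U = 18 → S
  i=31: Y-C = 22 → W
  i=32: J-S = 17 → R
  i=33: B-E = 23 → X
  i=34: O-O =  0 → A
  i=35: R-G = 11 → L
  i=36: A-J = 17 → R
  i=37: O-L =  3 → D
  i=38: J-R = 18 → S
  i=39: B-F = 22 → W
  i=40: T-C = 17 → R
  i=41: J-M = 23 → X
  i=42: C-C =  0 → A
  i=43: K-Z = 11 → L
  i=44: Y-H = 17 → R
  shifts repeat with period 8: RXALRDSW

RXALRDSW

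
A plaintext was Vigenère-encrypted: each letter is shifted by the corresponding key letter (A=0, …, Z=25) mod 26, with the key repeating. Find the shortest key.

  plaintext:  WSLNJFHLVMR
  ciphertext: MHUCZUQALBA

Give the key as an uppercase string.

  i= 0: M-W = 16 → Q
  i= 1: H-S = 15 → P
  i= 2: U-L =  9 → J
  i= 3: C-N = 15 → P
  i= 4: Z-J = 16 → Q
  i= 5: U-F = 15 → P
  i= 6: Q-H =  9 → J
  i= 7: A-L = 15 → P
  i= 8: L-V = 16 → Q
  i= 9: B-M = 15 → P
  i=10: A-R =  9 → J
  shifts repeat with period 4: QPJP

QPJP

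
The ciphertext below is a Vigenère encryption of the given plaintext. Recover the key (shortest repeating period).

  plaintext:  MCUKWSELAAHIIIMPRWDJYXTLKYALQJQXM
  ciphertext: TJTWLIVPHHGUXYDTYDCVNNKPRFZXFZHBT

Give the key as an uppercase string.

HHZMPQRE

  i= 0: T-M =  7 → H
  i= 1: J-C =  7 → H
  i= 2: T-U = 25 → Z
  i= 3: W-K = 12 → M
  i= 4: L-W = 15 → P
  i= 5: I-S = 16 → Q
  i= 6: V-E = 17 → R
  i= 7: P-L =  4 → E
  i= 8: H-A =  7 → H
  i= 9: H-A =  7 → H
  i=10: G-H = 25 → Z
  i=11: U-I = 12 → M
  i=12: X-I = 15 → P
  i=13: Y-I = 16 → Q
  i=14: D-M = 17 → R
  i=15: T-P =  4 → E
  i=16: Y-R =  7 → H
  i=17: D-W =  7 → H
  i=18: C-D = 25 → Z
  i=19: V-J = 12 → M
  i=20: N-Y = 15 → P
  i=21: N-X = 16 → Q
  i=22: K-T = 17 → R
  i=23: P-L =  4 → E
  i=24: R-K =  7 → H
  i=25: F-Y =  7 → H
  i=26: Z-A = 25 → Z
  i=27: X-L = 12 → M
  i=28: F-Q = 15 → P
  i=29: Z-J = 16 → Q
  i=30: H-Q = 17 → R
  i=31: B-X =  4 → E
  i=32: T-M =  7 → H
  shifts repeat with period 8: HHZMPQRE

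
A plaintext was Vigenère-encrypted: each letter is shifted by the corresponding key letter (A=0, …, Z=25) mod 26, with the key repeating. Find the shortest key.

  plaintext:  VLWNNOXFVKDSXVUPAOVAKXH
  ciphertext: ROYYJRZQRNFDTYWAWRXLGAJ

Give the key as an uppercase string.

WDCL

  i= 0: R-V = 22 → W
  i= 1: O-L =  3 → D
  i= 2: Y-W =  2 → C
  i= 3: Y-N = 11 → L
  i= 4: J-N = 22 → W
  i= 5: R-O =  3 → D
  i= 6: Z-X =  2 → C
  i= 7: Q-F = 11 → L
  i= 8: R-V = 22 → W
  i= 9: N-K =  3 → D
  i=10: F-D =  2 → C
  i=11: D-S = 11 → L
  i=12: T-X = 22 → W
  i=13: Y-V =  3 → D
  i=14: W-U =  2 → C
  i=15: A-P = 11 → L
  i=16: W-A = 22 → W
  i=17: R-O =  3 → D
  i=18: X-V =  2 → C
  i=19: L-A = 11 → L
  i=20: G-K = 22 → W
  i=21: A-X =  3 → D
  i=22: J-H =  2 → C
  shifts repeat with period 4: WDCL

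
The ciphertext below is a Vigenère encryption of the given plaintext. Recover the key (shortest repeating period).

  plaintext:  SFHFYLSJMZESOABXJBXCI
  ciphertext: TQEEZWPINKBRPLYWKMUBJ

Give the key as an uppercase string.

BLXZ

  i= 0: T-S =  1 → B
  i= 1: Q-F = 11 → L
  i= 2: E-H = 23 → X
  i= 3: E-F = 25 → Z
  i= 4: Z-Y =  1 → B
  i= 5: W-L = 11 → L
  i= 6: P-S = 23 → X
  i= 7: I-J = 25 → Z
  i= 8: N-M =  1 → B
  i= 9: K-Z = 11 → L
  i=10: B-E = 23 → X
  i=11: R-S = 25 → Z
  i=12: P-O =  1 → B
  i=13: L-A = 11 → L
  i=14: Y-B = 23 → X
  i=15: W-X = 25 → Z
  i=16: K-J =  1 → B
  i=17: M-B = 11 → L
  i=18: U-X = 23 → X
  i=19: B-C = 25 → Z
  i=20: J-I =  1 → B
  shifts repeat with period 4: BLXZ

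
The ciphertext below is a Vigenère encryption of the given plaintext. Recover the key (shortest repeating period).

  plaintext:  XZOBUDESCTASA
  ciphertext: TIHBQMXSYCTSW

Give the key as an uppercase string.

WJTA

  i= 0: T-X = 22 → W
  i= 1: I-Z =  9 → J
  i= 2: H-O = 19 → T
  i= 3: B-B =  0 → A
  i= 4: Q-U = 22 → W
  i= 5: M-D =  9 → J
  i= 6: X-E = 19 → T
  i= 7: S-S =  0 → A
  i= 8: Y-C = 22 → W
  i= 9: C-T =  9 → J
  i=10: T-A = 19 → T
  i=11: S-S =  0 → A
  i=12: W-A = 22 → W
  shifts repeat with period 4: WJTA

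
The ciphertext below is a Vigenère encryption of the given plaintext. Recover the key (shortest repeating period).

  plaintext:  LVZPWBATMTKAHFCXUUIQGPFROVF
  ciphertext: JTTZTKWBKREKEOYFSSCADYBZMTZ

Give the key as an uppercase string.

YYUKXJWI

  i= 0: J-L = 24 → Y
  i= 1: T-V = 24 → Y
  i= 2: T-Z = 20 → U
  i= 3: Z-P = 10 → K
  i= 4: T-W = 23 → X
  i= 5: K-B =  9 → J
  i= 6: W-A = 22 → W
  i= 7: B-T =  8 → I
  i= 8: K-M = 24 → Y
  i= 9: R-T = 24 → Y
  i=10: E-K = 20 → U
  i=11: K-A = 10 → K
  i=12: E-H = 23 → X
  i=13: O-F =  9 → J
  i=14: Y-C = 22 → W
  i=15: F-X =  8 → I
  i=16: S-U = 24 → Y
  i=17: S-U = 24 → Y
  i=18: C-I = 20 → U
  i=19: A-Q = 10 → K
  i=20: D-G = 23 → X
  i=21: Y-P =  9 → J
  i=22: B-F = 22 → W
  i=23: Z-R =  8 → I
  i=24: M-O = 24 → Y
  i=25: T-V = 24 → Y
  i=26: Z-F = 20 → U
  shifts repeat with period 8: YYUKXJWI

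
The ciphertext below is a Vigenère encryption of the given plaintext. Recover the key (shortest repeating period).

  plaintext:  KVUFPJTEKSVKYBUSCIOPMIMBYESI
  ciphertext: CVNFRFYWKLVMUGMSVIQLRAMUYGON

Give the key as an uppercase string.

  i= 0: C-K = 18 → S
  i= 1: V-V =  0 → A
  i= 2: N-U = 19 → T
  i= 3: F-F =  0 → A
  i= 4: R-P =  2 → C
  i= 5: F-J = 22 → W
  i= 6: Y-T =  5 → F
  i= 7: W-E = 18 → S
  i= 8: K-K =  0 → A
  i= 9: L-S = 19 → T
  i=10: V-V =  0 → A
  i=11: M-K =  2 → C
  i=12: U-Y = 22 → W
  i=13: G-B =  5 → F
  i=14: M-U = 18 → S
  i=15: S-S =  0 → A
  i=16: V-C = 19 → T
  i=17: I-I =  0 → A
  i=18: Q-O =  2 → C
  i=19: L-P = 22 → W
  i=20: R-M =  5 → F
  i=21: A-I = 18 → S
  i=22: M-M =  0 → A
  i=23: U-B = 19 → T
  i=24: Y-Y =  0 → A
  i=25: G-E =  2 → C
  i=26: O-S = 22 → W
  i=27: N-I =  5 → F
  shifts repeat with period 7: SATACWF

SATACWF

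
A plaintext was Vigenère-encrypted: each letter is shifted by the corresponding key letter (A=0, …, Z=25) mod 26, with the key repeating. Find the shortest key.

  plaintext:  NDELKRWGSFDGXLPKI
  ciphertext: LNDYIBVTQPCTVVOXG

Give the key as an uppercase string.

  i= 0: L-N = 24 → Y
  i= 1: N-D = 10 → K
  i= 2: D-E = 25 → Z
  i= 3: Y-L = 13 → N
  i= 4: I-K = 24 → Y
  i= 5: B-R = 10 → K
  i= 6: V-W = 25 → Z
  i= 7: T-G = 13 → N
  i= 8: Q-S = 24 → Y
  i= 9: P-F = 10 → K
  i=10: C-D = 25 → Z
  i=11: T-G = 13 → N
  i=12: V-X = 24 → Y
  i=13: V-L = 10 → K
  i=14: O-P = 25 → Z
  i=15: X-K = 13 → N
  i=16: G-I = 24 → Y
  shifts repeat with period 4: YKZN

YKZN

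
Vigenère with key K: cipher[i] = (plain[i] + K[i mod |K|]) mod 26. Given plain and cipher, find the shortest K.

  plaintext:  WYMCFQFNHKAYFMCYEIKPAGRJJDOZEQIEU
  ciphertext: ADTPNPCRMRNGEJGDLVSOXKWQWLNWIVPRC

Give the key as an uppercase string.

  i= 0: A-W =  4 → E
  i= 1: D-Y =  5 → F
  i= 2: T-M =  7 → H
  i= 3: P-C = 13 → N
  i= 4: N-F =  8 → I
  i= 5: P-Q = 25 → Z
  i= 6: C-F = 23 → X
  i= 7: R-N =  4 → E
  i= 8: M-H =  5 → F
  i= 9: R-K =  7 → H
  i=10: N-A = 13 → N
  i=11: G-Y =  8 → I
  i=12: E-F = 25 → Z
  i=13: J-M = 23 → X
  i=14: G-C =  4 → E
  i=15: D-Y =  5 → F
  i=16: L-E =  7 → H
  i=17: V-I = 13 → N
  i=18: S-K =  8 → I
  i=19: O-P = 25 → Z
  i=20: X-A = 23 → X
  i=21: K-G =  4 → E
  i=22: W-R =  5 → F
  i=23: Q-J =  7 → H
  i=24: W-J = 13 → N
  i=25: L-D =  8 → I
  i=26: N-O = 25 → Z
  i=27: W-Z = 23 → X
  i=28: I-E =  4 → E
  i=29: V-Q =  5 → F
  i=30: P-I =  7 → H
  i=31: R-E = 13 → N
  i=32: C-U =  8 → I
  shifts repeat with period 7: EFHNIZX

EFHNIZX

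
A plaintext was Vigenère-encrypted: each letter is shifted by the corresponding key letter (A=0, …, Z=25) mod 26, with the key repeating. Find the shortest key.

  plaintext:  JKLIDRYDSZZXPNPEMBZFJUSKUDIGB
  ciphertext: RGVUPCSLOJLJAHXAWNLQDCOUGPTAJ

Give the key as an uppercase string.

  i= 0: R-J =  8 → I
  i= 1: G-K = 22 → W
  i= 2: V-L = 10 → K
  i= 3: U-I = 12 → M
  i= 4: P-D = 12 → M
  i= 5: C-R = 11 → L
  i= 6: S-Y = 20 → U
  i= 7: L-D =  8 → I
  i= 8: O-S = 22 → W
  i= 9: J-Z = 10 → K
  i=10: L-Z = 12 → M
  i=11: J-X = 12 → M
  i=12: A-P = 11 → L
  i=13: H-N = 20 → U
  i=14: X-P =  8 → I
  i=15: A-E = 22 → W
  i=16: W-M = 10 → K
  i=17: N-B = 12 → M
  i=18: L-Z = 12 → M
  i=19: Q-F = 11 → L
  i=20: D-J = 20 → U
  i=21: C-U =  8 → I
  i=22: O-S = 22 → W
  i=23: U-K = 10 → K
  i=24: G-U = 12 → M
  i=25: P-D = 12 → M
  i=26: T-I = 11 → L
  i=27: A-G = 20 → U
  i=28: J-B =  8 → I
  shifts repeat with period 7: IWKMMLU

IWKMMLU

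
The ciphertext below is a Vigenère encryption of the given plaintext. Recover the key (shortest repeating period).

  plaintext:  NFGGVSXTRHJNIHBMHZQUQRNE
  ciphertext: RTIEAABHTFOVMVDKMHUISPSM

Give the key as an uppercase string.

EOCYFI

  i= 0: R-N =  4 → E
  i= 1: T-F = 14 → O
  i= 2: I-G =  2 → C
  i= 3: E-G = 24 → Y
  i= 4: A-V =  5 → F
  i= 5: A-S =  8 → I
  i= 6: B-X =  4 → E
  i= 7: H-T = 14 → O
  i= 8: T-R =  2 → C
  i= 9: F-H = 24 → Y
  i=10: O-J =  5 → F
  i=11: V-N =  8 → I
  i=12: M-I =  4 → E
  i=13: V-H = 14 → O
  i=14: D-B =  2 → C
  i=15: K-M = 24 → Y
  i=16: M-H =  5 → F
  i=17: H-Z =  8 → I
  i=18: U-Q =  4 → E
  i=19: I-U = 14 → O
  i=20: S-Q =  2 → C
  i=21: P-R = 24 → Y
  i=22: S-N =  5 → F
  i=23: M-E =  8 → I
  shifts repeat with period 6: EOCYFI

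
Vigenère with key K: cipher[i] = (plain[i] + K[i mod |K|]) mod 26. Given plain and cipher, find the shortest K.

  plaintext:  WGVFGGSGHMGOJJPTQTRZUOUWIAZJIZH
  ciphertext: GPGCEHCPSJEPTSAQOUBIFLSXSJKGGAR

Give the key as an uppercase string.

KJLXYB

  i= 0: G-W = 10 → K
  i= 1: P-G =  9 → J
  i= 2: G-V = 11 → L
  i= 3: C-F = 23 → X
  i= 4: E-G = 24 → Y
  i= 5: H-G =  1 → B
  i= 6: C-S = 10 → K
  i= 7: P-G =  9 → J
  i= 8: S-H = 11 → L
  i= 9: J-M = 23 → X
  i=10: E-G = 24 → Y
  i=11: P-O =  1 → B
  i=12: T-J = 10 → K
  i=13: S-J =  9 → J
  i=14: A-P = 11 → L
  i=15: Q-T = 23 → X
  i=16: O-Q = 24 → Y
  i=17: U-T =  1 → B
  i=18: B-R = 10 → K
  i=19: I-Z =  9 → J
  i=20: F-U = 11 → L
  i=21: L-O = 23 → X
  i=22: S-U = 24 → Y
  i=23: X-W =  1 → B
  i=24: S-I = 10 → K
  i=25: J-A =  9 → J
  i=26: K-Z = 11 → L
  i=27: G-J = 23 → X
  i=28: G-I = 24 → Y
  i=29: A-Z =  1 → B
  i=30: R-H = 10 → K
  shifts repeat with period 6: KJLXYB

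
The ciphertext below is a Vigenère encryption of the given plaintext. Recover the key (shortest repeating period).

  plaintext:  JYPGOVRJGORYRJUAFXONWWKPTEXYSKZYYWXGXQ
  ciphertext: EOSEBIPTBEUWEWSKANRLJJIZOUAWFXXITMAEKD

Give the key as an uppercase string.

  i= 0: E-J = 21 → V
  i= 1: O-Y = 16 → Q
  i= 2: S-P =  3 → D
  i= 3: E-G = 24 → Y
  i= 4: B-O = 13 → N
  i= 5: I-V = 13 → N
  i= 6: P-R = 24 → Y
  i= 7: T-J = 10 → K
  i= 8: B-G = 21 → V
  i= 9: E-O = 16 → Q
  i=10: U-R =  3 → D
  i=11: W-Y = 24 → Y
  i=12: E-R = 13 → N
  i=13: W-J = 13 → N
  i=14: S-U = 24 → Y
  i=15: K-A = 10 → K
  i=16: A-F = 21 → V
  i=17: N-X = 16 → Q
  i=18: R-O =  3 → D
  i=19: L-N = 24 → Y
  i=20: J-W = 13 → N
  i=21: J-W = 13 → N
  i=22: I-K = 24 → Y
  i=23: Z-P = 10 → K
  i=24: O-T = 21 → V
  i=25: U-E = 16 → Q
  i=26: A-X =  3 → D
  i=27: W-Y = 24 → Y
  i=28: F-S = 13 → N
  i=29: X-K = 13 → N
  i=30: X-Z = 24 → Y
  i=31: I-Y = 10 → K
  i=32: T-Y = 21 → V
  i=33: M-W = 16 → Q
  i=34: A-X =  3 → D
  i=35: E-G = 24 → Y
  i=36: K-X = 13 → N
  i=37: D-Q = 13 → N
  shifts repeat with period 8: VQDYNNYK

VQDYNNYK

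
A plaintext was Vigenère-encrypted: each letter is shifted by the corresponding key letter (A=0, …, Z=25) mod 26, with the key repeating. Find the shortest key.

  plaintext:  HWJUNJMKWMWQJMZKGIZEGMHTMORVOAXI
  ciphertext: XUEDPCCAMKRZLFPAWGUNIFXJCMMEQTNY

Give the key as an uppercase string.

QYVJCTQQ

  i= 0: X-H = 16 → Q
  i= 1: U-W = 24 → Y
  i= 2: E-J = 21 → V
  i= 3: D-U =  9 → J
  i= 4: P-N =  2 → C
  i= 5: C-J = 19 → T
  i= 6: C-M = 16 → Q
  i= 7: A-K = 16 → Q
  i= 8: M-W = 16 → Q
  i= 9: K-M = 24 → Y
  i=10: R-W = 21 → V
  i=11: Z-Q =  9 → J
  i=12: L-J =  2 → C
  i=13: F-M = 19 → T
  i=14: P-Z = 16 → Q
  i=15: A-K = 16 → Q
  i=16: W-G = 16 → Q
  i=17: G-I = 24 → Y
  i=18: U-Z = 21 → V
  i=19: N-E =  9 → J
  i=20: I-G =  2 → C
  i=21: F-M = 19 → T
  i=22: X-H = 16 → Q
  i=23: J-T = 16 → Q
  i=24: C-M = 16 → Q
  i=25: M-O = 24 → Y
  i=26: M-R = 21 → V
  i=27: E-V =  9 → J
  i=28: Q-O =  2 → C
  i=29: T-A = 19 → T
  i=30: N-X = 16 → Q
  i=31: Y-I = 16 → Q
  shifts repeat with period 8: QYVJCTQQ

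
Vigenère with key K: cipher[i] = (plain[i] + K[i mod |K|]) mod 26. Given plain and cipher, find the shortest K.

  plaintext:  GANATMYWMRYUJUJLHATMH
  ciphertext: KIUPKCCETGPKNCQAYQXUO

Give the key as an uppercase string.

  i= 0: K-G =  4 → E
  i= 1: I-A =  8 → I
  i= 2: U-N =  7 → H
  i= 3: P-A = 15 → P
  i= 4: K-T = 17 → R
  i= 5: C-M = 16 → Q
  i= 6: C-Y =  4 → E
  i= 7: E-W =  8 → I
  i= 8: T-M =  7 → H
  i= 9: G-R = 15 → P
  i=10: P-Y = 17 → R
  i=11: K-U = 16 → Q
  i=12: N-J =  4 → E
  i=13: C-U =  8 → I
  i=14: Q-J =  7 → H
  i=15: A-L = 15 → P
  i=16: Y-H = 17 → R
  i=17: Q-A = 16 → Q
  i=18: X-T =  4 → E
  i=19: U-M =  8 → I
  i=20: O-H =  7 → H
  shifts repeat with period 6: EIHPRQ

EIHPRQ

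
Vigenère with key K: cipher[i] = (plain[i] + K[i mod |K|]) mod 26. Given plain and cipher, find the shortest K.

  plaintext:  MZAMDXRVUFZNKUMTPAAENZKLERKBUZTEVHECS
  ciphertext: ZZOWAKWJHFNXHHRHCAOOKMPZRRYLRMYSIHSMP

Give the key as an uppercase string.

  i= 0: Z-M = 13 → N
  i= 1: Z-Z =  0 → A
  i= 2: O-A = 14 → O
  i= 3: W-M = 10 → K
  i= 4: A-D = 23 → X
  i= 5: K-X = 13 → N
  i= 6: W-R =  5 → F
  i= 7: J-V = 14 → O
  i= 8: H-U = 13 → N
  i= 9: F-F =  0 → A
  i=10: N-Z = 14 → O
  i=11: X-N = 10 → K
  i=12: H-K = 23 → X
  i=13: H-U = 13 → N
  i=14: R-M =  5 → F
  i=15: H-T = 14 → O
  i=16: C-P = 13 → N
  i=17: A-A =  0 → A
  i=18: O-A = 14 → O
  i=19: O-E = 10 → K
  i=20: K-N = 23 → X
  i=21: M-Z = 13 → N
  i=22: P-K =  5 → F
  i=23: Z-L = 14 → O
  i=24: R-E = 13 → N
  i=25: R-R =  0 → A
  i=26: Y-K = 14 → O
  i=27: L-B = 10 → K
  i=28: R-U = 23 → X
  i=29: M-Z = 13 → N
  i=30: Y-T =  5 → F
  i=31: S-E = 14 → O
  i=32: I-V = 13 → N
  i=33: H-H =  0 → A
  i=34: S-E = 14 → O
  i=35: M-C = 10 → K
  i=36: P-S = 23 → X
  shifts repeat with period 8: NAOKXNFO

NAOKXNFO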